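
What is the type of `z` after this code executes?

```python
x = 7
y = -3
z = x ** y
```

int ** negative = float

float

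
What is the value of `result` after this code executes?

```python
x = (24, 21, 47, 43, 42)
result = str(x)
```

x = (24, 21, 47, 43, 42); result = '(24, 21, 47, 43, 42)'

'(24, 21, 47, 43, 42)'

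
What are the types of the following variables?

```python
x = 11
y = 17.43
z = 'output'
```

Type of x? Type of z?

x is assigned a bare integer (no decimal point), so it is an int; z is assigned a quoted string literal, so it is a str

int, str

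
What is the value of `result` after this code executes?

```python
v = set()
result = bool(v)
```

v = set(); result = False

False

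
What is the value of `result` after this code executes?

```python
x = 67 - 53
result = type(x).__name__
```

x is int; result = 'int'

'int'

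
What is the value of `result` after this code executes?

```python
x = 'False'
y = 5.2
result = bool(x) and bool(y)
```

x = 'False'; y = 5.2; result = True

True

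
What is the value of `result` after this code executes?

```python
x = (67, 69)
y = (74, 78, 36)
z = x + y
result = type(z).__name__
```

x is tuple; y is tuple; z is tuple; result = 'tuple'

'tuple'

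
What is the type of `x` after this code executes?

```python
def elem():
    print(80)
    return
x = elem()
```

Bare return returns None

NoneType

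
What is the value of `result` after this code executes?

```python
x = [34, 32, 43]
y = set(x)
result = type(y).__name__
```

x is list; y is set; result = 'set'

'set'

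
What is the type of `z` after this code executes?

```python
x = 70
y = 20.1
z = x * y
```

int * float = float

float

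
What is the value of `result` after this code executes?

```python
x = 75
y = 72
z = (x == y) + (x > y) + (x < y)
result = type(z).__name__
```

x is int; y is int; z is int; result = 'int'

'int'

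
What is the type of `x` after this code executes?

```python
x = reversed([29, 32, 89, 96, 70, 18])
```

reversed() on a list returns list_reverseiterator

list_reverseiterator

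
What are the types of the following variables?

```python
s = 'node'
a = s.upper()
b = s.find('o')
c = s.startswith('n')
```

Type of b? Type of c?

find() returns int; startswith() returns bool

int, bool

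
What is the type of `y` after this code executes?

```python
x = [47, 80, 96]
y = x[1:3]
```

Slicing a list returns a list

list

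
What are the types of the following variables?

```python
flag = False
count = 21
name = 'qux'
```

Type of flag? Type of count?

flag is assigned the constant False, which has type bool; count is assigned a bare integer (no decimal point), so it is an int

bool, int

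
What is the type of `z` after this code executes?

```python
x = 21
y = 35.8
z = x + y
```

int + float = float

float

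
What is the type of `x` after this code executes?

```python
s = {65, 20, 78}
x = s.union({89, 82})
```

set.union() returns a new set

set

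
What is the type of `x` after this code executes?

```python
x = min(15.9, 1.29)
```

min() of floats returns float

float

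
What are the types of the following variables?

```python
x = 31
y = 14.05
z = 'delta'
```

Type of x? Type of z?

x is assigned a bare integer (no decimal point), so it is an int; z is assigned a quoted string literal, so it is a str

int, str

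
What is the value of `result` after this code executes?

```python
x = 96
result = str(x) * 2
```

x = 96; result = '9696'

'9696'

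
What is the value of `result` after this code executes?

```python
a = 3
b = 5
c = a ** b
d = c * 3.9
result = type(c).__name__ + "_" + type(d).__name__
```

a is int; b is int; c is int; d is float; result = 'int_float'

'int_float'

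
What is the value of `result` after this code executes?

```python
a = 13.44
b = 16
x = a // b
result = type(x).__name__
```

a is float; b is int; x is float; result = 'float'

'float'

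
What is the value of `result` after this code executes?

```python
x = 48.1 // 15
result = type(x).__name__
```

x is float; result = 'float'

'float'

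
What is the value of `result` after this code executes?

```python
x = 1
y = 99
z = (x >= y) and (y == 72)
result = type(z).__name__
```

x is int; y is int; z is bool; result = 'bool'

'bool'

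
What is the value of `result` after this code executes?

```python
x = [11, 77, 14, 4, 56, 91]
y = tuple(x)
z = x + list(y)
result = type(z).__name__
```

x is list; y is tuple; z is list; result = 'list'

'list'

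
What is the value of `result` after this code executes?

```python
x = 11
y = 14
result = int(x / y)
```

x = 11; y = 14; result = 0

0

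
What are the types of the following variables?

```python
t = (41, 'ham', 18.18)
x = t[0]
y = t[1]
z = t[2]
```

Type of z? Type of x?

tuple[2] is float; tuple[0] is int

float, int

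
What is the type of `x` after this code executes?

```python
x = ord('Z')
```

ord() returns int (code point)

int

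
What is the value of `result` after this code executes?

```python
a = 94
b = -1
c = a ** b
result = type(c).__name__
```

a is int; b is int; c is float; result = 'float'

'float'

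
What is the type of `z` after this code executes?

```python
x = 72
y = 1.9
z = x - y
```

int - float = float

float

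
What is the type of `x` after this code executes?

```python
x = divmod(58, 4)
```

divmod() returns tuple of (quotient, remainder)

tuple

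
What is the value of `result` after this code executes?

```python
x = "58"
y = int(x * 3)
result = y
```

x = '58'; y = 585858; result = 585858

585858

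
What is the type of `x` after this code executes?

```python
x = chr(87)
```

chr() returns str (single char)

str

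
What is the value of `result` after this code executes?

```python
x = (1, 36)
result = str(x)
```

x = (1, 36); result = '(1, 36)'

'(1, 36)'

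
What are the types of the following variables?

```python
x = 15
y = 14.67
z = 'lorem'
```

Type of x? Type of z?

x is assigned a bare integer (no decimal point), so it is an int; z is assigned a quoted string literal, so it is a str

int, str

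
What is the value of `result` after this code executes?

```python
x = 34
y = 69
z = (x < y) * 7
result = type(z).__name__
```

x is int; y is int; z is int; result = 'int'

'int'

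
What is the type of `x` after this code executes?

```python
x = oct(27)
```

oct() returns str representation

str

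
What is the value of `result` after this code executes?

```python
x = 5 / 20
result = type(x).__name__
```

x is float; result = 'float'

'float'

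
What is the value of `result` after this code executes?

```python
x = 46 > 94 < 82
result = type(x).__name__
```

x is bool; result = 'bool'

'bool'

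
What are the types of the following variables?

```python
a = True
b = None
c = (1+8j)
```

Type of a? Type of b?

a is assigned the constant True, which has type bool; b is assigned None, whose type is NoneType

bool, NoneType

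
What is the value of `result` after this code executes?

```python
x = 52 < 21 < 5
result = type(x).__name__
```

x is bool; result = 'bool'

'bool'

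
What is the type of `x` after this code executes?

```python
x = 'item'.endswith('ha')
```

str.endswith() returns bool

bool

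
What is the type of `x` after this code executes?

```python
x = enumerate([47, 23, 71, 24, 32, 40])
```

enumerate() returns an enumerate object

enumerate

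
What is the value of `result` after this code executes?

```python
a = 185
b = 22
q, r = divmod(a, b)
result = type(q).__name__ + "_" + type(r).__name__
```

a is int; b is int; q is int; r is int; result = 'int_int'

'int_int'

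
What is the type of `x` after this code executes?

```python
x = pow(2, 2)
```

pow(int, int) returns int

int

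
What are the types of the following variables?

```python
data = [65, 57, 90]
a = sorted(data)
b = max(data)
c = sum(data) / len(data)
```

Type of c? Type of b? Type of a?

int / int = float; max of ints returns int; sorted() returns list

float, int, list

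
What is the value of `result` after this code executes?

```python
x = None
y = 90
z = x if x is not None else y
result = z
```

x = None; y = 90; z = 90; result = 90

90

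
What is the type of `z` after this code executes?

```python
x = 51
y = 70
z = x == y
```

Equality comparison returns bool

bool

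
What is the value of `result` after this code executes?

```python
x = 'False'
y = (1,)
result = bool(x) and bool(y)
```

x = 'False'; y = (1,); result = True

True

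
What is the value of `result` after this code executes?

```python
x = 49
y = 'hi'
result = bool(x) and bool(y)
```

x = 49; y = 'hi'; result = True

True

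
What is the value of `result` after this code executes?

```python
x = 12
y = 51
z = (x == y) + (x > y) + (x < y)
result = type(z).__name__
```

x is int; y is int; z is int; result = 'int'

'int'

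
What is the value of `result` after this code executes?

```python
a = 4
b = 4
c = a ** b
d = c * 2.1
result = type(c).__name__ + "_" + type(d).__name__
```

a is int; b is int; c is int; d is float; result = 'int_float'

'int_float'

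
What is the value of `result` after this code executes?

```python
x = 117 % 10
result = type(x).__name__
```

x is int; result = 'int'

'int'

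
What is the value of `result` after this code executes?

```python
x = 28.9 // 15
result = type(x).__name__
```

x is float; result = 'float'

'float'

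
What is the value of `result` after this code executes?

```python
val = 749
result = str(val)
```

val = 749; result = '749'

'749'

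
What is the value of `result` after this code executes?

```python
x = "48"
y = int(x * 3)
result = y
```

x = '48'; y = 484848; result = 484848

484848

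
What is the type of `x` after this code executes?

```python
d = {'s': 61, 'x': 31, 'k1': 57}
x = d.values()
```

.values() returns dict_values view

dict_values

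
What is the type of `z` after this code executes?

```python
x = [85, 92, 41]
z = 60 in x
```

'in' operator returns bool

bool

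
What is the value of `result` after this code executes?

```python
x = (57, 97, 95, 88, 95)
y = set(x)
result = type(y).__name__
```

x is tuple; y is set; result = 'set'

'set'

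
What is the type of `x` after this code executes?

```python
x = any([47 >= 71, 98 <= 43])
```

any() returns bool

bool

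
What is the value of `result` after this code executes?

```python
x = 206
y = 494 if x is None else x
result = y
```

x = 206; y = 206; result = 206

206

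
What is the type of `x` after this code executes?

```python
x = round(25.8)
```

round() with no decimal places returns int

int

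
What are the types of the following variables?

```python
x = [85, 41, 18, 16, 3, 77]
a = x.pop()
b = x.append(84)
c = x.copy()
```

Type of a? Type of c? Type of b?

pop() returns element; copy() returns list; append() returns None

int, list, NoneType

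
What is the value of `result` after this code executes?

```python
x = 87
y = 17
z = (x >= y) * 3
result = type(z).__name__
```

x is int; y is int; z is int; result = 'int'

'int'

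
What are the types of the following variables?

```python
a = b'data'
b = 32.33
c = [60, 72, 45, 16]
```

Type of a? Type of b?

a is assigned a bytes literal (b'...' prefix); b is assigned a number with a decimal point, so it is a float

bytes, float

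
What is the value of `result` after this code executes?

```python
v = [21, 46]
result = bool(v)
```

v = [21, 46]; result = True

True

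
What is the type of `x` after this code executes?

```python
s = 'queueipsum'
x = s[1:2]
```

Slicing a str returns str

str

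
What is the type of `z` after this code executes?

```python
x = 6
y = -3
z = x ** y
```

int ** negative = float

float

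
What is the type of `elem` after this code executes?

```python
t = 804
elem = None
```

None has type NoneType

NoneType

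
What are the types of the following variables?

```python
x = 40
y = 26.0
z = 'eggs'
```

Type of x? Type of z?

x is assigned a bare integer (no decimal point), so it is an int; z is assigned a quoted string literal, so it is a str

int, str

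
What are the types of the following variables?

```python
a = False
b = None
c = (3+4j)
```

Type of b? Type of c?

b is assigned None, whose type is NoneType; c is assigned (3+4j), an int plus an imaginary literal (j suffix), which evaluates to complex

NoneType, complex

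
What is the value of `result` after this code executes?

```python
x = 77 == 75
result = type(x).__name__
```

x is bool; result = 'bool'

'bool'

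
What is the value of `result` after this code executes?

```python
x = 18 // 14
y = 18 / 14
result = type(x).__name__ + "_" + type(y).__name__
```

x is int; y is float; result = 'int_float'

'int_float'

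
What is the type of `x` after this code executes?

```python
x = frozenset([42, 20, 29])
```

frozenset() returns frozenset

frozenset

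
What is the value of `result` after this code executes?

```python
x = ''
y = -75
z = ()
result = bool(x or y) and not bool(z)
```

x = ''; y = -75; z = (); result = True

True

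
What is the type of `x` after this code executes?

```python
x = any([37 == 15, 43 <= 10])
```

any() returns bool

bool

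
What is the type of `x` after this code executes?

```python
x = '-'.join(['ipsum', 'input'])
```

str.join() returns str

str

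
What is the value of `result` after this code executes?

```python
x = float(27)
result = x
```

x = 27.0; result = 27.0

27.0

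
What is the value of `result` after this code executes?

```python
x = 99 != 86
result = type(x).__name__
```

x is bool; result = 'bool'

'bool'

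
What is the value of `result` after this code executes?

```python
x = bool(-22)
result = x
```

x = True; result = True

True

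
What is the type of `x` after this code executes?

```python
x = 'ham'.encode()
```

str.encode() returns bytes

bytes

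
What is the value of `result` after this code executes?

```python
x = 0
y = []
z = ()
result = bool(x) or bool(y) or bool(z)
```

x = 0; y = []; z = (); result = False

False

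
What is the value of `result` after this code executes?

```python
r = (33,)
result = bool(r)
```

r = (33,); result = True

True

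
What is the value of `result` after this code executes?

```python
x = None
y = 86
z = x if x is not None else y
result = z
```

x = None; y = 86; z = 86; result = 86

86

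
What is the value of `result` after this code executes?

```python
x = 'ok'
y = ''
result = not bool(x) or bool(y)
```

x = 'ok'; y = ''; result = False

False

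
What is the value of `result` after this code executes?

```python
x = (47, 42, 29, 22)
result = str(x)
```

x = (47, 42, 29, 22); result = '(47, 42, 29, 22)'

'(47, 42, 29, 22)'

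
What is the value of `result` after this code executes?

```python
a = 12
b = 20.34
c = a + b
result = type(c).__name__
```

a is int; b is float; c is float; result = 'float'

'float'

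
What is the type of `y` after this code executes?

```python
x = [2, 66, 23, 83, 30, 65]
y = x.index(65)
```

list.index() returns int

int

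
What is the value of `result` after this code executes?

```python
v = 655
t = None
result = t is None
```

v = 655; t = None; result = True

True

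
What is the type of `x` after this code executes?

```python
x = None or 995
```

'or' with None returns the other truthy value

int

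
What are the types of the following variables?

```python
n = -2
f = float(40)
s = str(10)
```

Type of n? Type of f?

n is assigned a bare integer (no decimal point), so it is an int; f is assigned the result of calling float(), which returns a float

int, float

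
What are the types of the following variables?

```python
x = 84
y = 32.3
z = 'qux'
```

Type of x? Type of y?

x is assigned a bare integer (no decimal point), so it is an int; y is assigned a number with a decimal point, so it is a float

int, float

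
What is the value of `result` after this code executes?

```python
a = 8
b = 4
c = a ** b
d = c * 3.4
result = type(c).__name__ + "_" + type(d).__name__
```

a is int; b is int; c is int; d is float; result = 'int_float'

'int_float'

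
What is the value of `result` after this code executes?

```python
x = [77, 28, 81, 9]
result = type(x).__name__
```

x is list; result = 'list'

'list'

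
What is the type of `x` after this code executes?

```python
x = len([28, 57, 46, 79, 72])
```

len() always returns int

int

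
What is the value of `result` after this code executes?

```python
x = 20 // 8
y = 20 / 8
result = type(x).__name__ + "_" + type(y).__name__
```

x is int; y is float; result = 'int_float'

'int_float'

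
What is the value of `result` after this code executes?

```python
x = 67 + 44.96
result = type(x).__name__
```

x is float; result = 'float'

'float'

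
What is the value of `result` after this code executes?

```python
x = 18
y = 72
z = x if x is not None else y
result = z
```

x = 18; y = 72; z = 18; result = 18

18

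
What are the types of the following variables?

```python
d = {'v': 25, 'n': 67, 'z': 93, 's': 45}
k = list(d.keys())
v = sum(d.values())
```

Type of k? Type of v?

list() converts to list; sum of ints is int

list, int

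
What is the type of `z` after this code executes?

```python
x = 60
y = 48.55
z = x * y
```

int * float = float

float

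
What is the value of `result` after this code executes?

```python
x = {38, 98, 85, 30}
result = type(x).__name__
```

x is set; result = 'set'

'set'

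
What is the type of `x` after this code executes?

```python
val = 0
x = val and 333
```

'and' returns first falsy value (0 is int)

int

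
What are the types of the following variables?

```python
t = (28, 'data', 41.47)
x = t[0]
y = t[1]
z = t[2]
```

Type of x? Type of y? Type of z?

tuple[0] is int; tuple[1] is str; tuple[2] is float

int, str, float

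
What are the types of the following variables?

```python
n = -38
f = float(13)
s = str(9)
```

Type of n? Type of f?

n is assigned a bare integer (no decimal point), so it is an int; f is assigned the result of calling float(), which returns a float

int, float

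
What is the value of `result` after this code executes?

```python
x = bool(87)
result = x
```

x = True; result = True

True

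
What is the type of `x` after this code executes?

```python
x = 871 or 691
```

'or' returns first truthy value (int)

int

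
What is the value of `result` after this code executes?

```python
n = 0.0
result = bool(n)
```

n = 0.0; result = False

False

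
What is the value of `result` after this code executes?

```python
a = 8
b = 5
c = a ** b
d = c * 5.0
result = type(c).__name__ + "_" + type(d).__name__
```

a is int; b is int; c is int; d is float; result = 'int_float'

'int_float'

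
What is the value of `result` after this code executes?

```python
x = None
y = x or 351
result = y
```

x = None; y = 351; result = 351

351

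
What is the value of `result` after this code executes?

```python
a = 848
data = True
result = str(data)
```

a = 848; data = True; result = 'True'

'True'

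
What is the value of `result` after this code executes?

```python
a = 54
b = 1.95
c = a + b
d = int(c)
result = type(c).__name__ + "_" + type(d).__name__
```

a is int; b is float; c is float; d is int; result = 'float_int'

'float_int'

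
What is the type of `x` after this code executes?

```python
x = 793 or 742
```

'or' returns first truthy value (int)

int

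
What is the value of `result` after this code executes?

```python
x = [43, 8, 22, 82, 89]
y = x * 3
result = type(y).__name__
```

x is list; y is list; result = 'list'

'list'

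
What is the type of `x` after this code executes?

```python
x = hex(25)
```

hex() returns str representation

str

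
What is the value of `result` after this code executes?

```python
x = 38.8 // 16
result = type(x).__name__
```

x is float; result = 'float'

'float'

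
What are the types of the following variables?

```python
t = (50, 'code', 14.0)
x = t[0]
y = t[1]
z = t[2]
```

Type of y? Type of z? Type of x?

tuple[1] is str; tuple[2] is float; tuple[0] is int

str, float, int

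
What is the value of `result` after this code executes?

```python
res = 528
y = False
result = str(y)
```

res = 528; y = False; result = 'False'

'False'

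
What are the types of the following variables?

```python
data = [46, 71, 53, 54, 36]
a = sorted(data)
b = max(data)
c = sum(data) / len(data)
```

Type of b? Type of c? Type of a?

max of ints returns int; int / int = float; sorted() returns list

int, float, list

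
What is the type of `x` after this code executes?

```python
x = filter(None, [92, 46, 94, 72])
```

filter() returns a filter object

filter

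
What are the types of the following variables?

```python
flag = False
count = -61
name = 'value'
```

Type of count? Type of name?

count is assigned a bare integer (no decimal point), so it is an int; name is assigned a quoted string literal, so it is a str

int, str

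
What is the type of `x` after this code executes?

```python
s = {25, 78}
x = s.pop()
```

Popping from set[int] returns int

int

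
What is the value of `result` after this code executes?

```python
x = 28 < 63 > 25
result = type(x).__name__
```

x is bool; result = 'bool'

'bool'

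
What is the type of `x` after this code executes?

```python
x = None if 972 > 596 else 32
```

972 > 596 is True, so the if branch is taken

NoneType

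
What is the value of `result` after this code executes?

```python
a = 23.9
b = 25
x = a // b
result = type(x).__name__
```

a is float; b is int; x is float; result = 'float'

'float'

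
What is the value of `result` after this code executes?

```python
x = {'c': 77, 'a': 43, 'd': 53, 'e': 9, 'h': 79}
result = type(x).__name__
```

x is dict; result = 'dict'

'dict'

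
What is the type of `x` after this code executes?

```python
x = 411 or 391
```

'or' returns first truthy value (int)

int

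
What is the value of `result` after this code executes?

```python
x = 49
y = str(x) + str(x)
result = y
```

x = 49; y = '4949'; result = '4949'

'4949'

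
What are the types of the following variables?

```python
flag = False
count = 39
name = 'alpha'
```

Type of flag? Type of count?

flag is assigned the constant False, which has type bool; count is assigned a bare integer (no decimal point), so it is an int

bool, int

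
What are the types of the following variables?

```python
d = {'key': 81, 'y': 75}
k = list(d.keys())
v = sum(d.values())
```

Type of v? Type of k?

sum of ints is int; list() converts to list

int, list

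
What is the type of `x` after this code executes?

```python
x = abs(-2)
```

abs() of int returns int

int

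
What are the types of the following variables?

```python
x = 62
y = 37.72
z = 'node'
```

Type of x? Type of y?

x is assigned a bare integer (no decimal point), so it is an int; y is assigned a number with a decimal point, so it is a float

int, float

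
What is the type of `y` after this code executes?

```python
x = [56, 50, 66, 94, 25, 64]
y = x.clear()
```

list.clear() returns None

NoneType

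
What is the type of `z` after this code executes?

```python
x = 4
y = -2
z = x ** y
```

int ** negative = float

float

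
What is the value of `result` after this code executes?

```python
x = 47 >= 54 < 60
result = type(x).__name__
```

x is bool; result = 'bool'

'bool'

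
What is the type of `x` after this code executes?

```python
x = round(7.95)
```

round() with no decimal places returns int

int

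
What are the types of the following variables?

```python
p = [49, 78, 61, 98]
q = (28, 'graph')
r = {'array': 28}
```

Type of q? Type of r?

q is assigned a tuple (parenthesized, comma-separated values); r is assigned a dict literal ({key: value})

tuple, dict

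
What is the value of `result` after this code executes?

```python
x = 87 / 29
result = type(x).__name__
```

x is float; result = 'float'

'float'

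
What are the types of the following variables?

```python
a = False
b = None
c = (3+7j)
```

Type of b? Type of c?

b is assigned None, whose type is NoneType; c is assigned (3+7j), an int plus an imaginary literal (j suffix), which evaluates to complex

NoneType, complex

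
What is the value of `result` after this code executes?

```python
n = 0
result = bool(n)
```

n = 0; result = False

False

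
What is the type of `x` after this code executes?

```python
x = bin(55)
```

bin() returns str representation

str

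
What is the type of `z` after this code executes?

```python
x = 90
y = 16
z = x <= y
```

Comparison returns bool

bool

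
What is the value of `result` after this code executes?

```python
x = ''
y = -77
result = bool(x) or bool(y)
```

x = ''; y = -77; result = True

True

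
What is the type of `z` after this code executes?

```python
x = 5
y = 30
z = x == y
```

Comparison returns bool

bool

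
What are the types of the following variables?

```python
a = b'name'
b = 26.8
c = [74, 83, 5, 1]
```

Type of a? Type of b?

a is assigned a bytes literal (b'...' prefix); b is assigned a number with a decimal point, so it is a float

bytes, float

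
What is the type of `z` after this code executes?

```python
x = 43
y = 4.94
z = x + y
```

int + float = float

float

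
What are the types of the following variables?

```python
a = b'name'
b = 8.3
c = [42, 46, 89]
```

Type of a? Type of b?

a is assigned a bytes literal (b'...' prefix); b is assigned a number with a decimal point, so it is a float

bytes, float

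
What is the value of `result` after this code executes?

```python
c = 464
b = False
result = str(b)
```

c = 464; b = False; result = 'False'

'False'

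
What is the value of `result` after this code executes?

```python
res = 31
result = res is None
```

res = 31; result = False

False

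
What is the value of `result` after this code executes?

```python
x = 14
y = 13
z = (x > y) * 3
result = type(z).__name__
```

x is int; y is int; z is int; result = 'int'

'int'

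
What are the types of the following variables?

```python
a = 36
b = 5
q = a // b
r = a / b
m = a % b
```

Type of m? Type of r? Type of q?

% of ints returns int; / returns float; // returns int

int, float, int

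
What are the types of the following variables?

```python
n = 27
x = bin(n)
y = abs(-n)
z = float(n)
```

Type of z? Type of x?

float() returns float; bin() returns str

float, str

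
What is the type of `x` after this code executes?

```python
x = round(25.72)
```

round() with no decimal places returns int

int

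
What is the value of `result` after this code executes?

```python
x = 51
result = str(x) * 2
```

x = 51; result = '5151'

'5151'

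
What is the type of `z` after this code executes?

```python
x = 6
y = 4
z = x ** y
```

positive int ** positive int = int

int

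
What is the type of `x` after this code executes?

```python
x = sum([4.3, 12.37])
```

sum() of floats returns float

float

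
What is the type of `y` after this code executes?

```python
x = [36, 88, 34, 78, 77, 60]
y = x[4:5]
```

Slicing a list returns a list

list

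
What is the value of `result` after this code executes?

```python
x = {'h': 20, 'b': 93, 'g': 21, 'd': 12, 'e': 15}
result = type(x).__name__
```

x is dict; result = 'dict'

'dict'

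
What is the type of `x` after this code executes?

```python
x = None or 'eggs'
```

'or' with None returns the other truthy value (str)

str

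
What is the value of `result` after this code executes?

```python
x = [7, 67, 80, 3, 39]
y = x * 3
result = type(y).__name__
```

x is list; y is list; result = 'list'

'list'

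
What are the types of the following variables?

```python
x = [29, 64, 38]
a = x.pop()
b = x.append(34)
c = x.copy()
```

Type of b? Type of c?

append() returns None; copy() returns list

NoneType, list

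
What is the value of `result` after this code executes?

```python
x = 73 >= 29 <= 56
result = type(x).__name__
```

x is bool; result = 'bool'

'bool'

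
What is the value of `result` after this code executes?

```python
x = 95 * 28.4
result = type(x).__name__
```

x is float; result = 'float'

'float'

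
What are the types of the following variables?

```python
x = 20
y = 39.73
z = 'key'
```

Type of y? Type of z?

y is assigned a number with a decimal point, so it is a float; z is assigned a quoted string literal, so it is a str

float, str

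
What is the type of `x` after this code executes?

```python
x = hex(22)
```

hex() returns str representation

str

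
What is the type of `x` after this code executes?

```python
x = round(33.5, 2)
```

round() with decimal places returns float

float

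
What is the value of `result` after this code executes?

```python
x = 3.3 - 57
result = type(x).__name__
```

x is float; result = 'float'

'float'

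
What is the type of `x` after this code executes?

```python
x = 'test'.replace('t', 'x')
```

str.replace() returns str

str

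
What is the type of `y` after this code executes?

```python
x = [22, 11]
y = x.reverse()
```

list.reverse() returns None

NoneType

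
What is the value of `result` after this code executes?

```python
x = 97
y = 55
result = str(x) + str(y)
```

x = 97; y = 55; result = '9755'

'9755'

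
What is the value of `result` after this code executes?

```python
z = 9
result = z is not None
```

z = 9; result = True

True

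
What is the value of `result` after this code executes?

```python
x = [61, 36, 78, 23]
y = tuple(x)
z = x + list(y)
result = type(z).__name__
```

x is list; y is tuple; z is list; result = 'list'

'list'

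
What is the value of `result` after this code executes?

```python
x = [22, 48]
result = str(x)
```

x = [22, 48]; result = '[22, 48]'

'[22, 48]'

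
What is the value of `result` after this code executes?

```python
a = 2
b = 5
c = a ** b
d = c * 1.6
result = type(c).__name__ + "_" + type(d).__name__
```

a is int; b is int; c is int; d is float; result = 'int_float'

'int_float'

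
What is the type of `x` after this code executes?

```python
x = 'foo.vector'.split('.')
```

str.split() returns list

list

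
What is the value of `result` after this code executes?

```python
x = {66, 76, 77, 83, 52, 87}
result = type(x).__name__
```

x is set; result = 'set'

'set'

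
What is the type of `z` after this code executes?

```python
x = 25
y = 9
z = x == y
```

Equality comparison returns bool

bool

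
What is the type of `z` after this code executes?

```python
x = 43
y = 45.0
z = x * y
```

int * float = float

float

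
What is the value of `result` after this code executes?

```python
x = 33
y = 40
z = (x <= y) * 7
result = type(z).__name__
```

x is int; y is int; z is int; result = 'int'

'int'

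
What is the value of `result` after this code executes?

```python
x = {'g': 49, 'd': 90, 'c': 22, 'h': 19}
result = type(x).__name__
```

x is dict; result = 'dict'

'dict'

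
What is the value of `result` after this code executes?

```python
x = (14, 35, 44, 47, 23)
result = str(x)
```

x = (14, 35, 44, 47, 23); result = '(14, 35, 44, 47, 23)'

'(14, 35, 44, 47, 23)'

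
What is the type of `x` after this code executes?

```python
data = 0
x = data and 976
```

'and' returns first falsy value (0 is int)

int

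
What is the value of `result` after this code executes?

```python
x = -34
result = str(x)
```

x = -34; result = '-34'

'-34'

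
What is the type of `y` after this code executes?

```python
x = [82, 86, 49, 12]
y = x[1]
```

Indexing list[int] returns int

int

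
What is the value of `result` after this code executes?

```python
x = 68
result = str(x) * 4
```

x = 68; result = '68686868'

'68686868'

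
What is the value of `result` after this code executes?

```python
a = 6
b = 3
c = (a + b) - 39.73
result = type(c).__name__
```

a is int; b is int; c is float; result = 'float'

'float'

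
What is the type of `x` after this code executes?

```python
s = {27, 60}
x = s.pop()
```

Popping from set[int] returns int

int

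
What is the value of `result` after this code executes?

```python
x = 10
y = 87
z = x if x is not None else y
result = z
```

x = 10; y = 87; z = 10; result = 10

10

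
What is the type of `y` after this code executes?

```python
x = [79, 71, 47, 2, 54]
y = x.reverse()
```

list.reverse() returns None

NoneType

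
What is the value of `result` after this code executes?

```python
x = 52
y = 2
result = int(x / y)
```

x = 52; y = 2; result = 26

26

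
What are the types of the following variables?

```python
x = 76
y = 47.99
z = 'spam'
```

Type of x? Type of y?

x is assigned a bare integer (no decimal point), so it is an int; y is assigned a number with a decimal point, so it is a float

int, float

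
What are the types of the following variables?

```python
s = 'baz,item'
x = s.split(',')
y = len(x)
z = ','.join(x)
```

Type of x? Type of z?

str.split() returns list; str.join() returns str

list, str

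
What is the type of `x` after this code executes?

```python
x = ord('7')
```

ord() returns int (code point)

int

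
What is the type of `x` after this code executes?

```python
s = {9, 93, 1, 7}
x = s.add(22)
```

set.add() returns None (mutates in place)

NoneType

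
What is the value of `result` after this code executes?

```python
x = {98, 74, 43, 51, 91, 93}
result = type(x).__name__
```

x is set; result = 'set'

'set'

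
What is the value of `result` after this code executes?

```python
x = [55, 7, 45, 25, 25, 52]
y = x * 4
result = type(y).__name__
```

x is list; y is list; result = 'list'

'list'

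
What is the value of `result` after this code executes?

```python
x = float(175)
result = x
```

x = 175.0; result = 175.0

175.0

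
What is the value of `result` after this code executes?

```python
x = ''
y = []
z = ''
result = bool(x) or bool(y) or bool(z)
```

x = ''; y = []; z = ''; result = False

False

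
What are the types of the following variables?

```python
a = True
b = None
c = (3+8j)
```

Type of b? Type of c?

b is assigned None, whose type is NoneType; c is assigned (3+8j), an int plus an imaginary literal (j suffix), which evaluates to complex

NoneType, complex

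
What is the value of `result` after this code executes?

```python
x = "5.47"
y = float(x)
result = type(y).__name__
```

x is str; y is float; result = 'float'

'float'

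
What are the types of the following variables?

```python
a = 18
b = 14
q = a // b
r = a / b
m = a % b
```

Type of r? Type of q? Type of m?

/ returns float; // returns int; % of ints returns int

float, int, int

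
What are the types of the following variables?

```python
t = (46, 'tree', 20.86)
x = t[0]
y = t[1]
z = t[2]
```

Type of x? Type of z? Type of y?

tuple[0] is int; tuple[2] is float; tuple[1] is str

int, float, str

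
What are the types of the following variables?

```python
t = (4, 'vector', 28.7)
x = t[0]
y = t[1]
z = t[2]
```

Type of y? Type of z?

tuple[1] is str; tuple[2] is float

str, float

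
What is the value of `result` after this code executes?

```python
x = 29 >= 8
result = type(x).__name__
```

x is bool; result = 'bool'

'bool'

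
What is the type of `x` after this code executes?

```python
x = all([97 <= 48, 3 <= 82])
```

all() returns bool

bool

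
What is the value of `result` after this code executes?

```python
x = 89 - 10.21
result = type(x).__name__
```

x is float; result = 'float'

'float'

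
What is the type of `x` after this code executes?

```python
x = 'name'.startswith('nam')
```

str.startswith() returns bool

bool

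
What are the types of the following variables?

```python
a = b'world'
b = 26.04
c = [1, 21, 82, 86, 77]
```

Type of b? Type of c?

b is assigned a number with a decimal point, so it is a float; c is assigned a list literal (square brackets)

float, list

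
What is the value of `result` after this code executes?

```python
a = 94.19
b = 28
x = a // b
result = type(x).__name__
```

a is float; b is int; x is float; result = 'float'

'float'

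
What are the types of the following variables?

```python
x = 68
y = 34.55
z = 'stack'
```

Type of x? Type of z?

x is assigned a bare integer (no decimal point), so it is an int; z is assigned a quoted string literal, so it is a str

int, str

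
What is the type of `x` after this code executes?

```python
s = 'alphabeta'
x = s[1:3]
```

Slicing a str returns str

str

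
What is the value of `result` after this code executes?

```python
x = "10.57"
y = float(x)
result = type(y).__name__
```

x is str; y is float; result = 'float'

'float'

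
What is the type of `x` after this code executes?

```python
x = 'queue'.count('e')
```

str.count() returns int

int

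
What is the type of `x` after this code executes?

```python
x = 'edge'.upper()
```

str.upper() returns str

str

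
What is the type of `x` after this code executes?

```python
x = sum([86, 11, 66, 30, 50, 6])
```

sum() of ints returns int

int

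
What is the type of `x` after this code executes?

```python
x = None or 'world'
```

'or' with None returns the other truthy value (str)

str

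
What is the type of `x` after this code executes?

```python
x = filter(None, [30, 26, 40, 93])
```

filter() returns a filter object

filter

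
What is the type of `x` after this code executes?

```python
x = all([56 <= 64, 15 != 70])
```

all() returns bool

bool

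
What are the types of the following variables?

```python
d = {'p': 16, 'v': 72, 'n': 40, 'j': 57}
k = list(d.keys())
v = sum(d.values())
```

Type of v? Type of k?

sum of ints is int; list() converts to list

int, list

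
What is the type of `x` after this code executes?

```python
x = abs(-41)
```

abs() of int returns int

int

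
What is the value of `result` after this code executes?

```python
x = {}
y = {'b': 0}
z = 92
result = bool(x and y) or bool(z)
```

x = {}; y = {'b': 0}; z = 92; result = True

True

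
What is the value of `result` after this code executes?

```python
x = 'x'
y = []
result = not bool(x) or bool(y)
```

x = 'x'; y = []; result = False

False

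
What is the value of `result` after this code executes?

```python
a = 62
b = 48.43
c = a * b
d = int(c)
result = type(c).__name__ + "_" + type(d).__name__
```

a is int; b is float; c is float; d is int; result = 'float_int'

'float_int'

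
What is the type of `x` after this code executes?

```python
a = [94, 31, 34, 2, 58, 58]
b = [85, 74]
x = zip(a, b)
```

zip() returns a zip object

zip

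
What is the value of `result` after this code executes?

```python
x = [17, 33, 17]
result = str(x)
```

x = [17, 33, 17]; result = '[17, 33, 17]'

'[17, 33, 17]'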